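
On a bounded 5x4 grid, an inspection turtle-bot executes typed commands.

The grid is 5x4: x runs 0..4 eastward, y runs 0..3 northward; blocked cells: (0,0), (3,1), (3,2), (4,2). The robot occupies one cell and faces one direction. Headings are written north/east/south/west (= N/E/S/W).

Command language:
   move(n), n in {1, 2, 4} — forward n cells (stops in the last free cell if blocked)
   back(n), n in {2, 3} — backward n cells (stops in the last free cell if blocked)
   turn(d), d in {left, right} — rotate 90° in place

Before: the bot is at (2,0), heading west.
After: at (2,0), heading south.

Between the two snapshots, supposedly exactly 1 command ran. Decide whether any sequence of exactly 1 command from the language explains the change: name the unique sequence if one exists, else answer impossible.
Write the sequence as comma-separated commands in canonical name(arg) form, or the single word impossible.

key: (2,0) unchanged — the single command moves nothing
start: at (2,0), heading west
1. turn(left) → at (2,0), heading south
uniquely the one of 7 1-step routes that fits.

turn(left)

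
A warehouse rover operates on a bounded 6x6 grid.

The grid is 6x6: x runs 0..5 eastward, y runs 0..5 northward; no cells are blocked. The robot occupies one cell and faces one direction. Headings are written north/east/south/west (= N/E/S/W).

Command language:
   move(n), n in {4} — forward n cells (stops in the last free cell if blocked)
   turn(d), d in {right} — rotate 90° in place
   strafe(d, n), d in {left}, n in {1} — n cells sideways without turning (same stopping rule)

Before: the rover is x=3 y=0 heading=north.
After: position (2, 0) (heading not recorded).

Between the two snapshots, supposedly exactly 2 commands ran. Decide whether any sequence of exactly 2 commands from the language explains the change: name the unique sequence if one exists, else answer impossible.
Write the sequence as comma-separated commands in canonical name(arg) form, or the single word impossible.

strafe(left, 1), turn(right)

key: running turn(right) before strafe(left, 1) would end elsewhere — order is forced
start: x=3 y=0 heading=north
[1] after strafe(left, 1): x=2 y=0 heading=north
[2] after turn(right): x=2 y=0 heading=east
all 9 alternatives checked — unique.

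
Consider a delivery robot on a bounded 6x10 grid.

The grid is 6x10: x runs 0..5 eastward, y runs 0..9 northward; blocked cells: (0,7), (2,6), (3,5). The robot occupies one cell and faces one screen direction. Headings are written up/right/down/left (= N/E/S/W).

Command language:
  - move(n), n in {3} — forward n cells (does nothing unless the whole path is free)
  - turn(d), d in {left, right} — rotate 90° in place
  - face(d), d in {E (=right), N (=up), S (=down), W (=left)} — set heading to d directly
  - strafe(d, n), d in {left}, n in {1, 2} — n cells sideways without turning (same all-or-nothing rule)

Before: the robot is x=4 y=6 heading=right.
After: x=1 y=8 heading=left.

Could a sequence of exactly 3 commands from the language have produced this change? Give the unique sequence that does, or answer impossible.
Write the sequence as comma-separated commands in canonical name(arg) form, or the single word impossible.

key: position moved to (1,8) AND the heading swung to W — translation plus rotation needed
t0: x=4 y=6 heading=right
step 1 (strafe(left, 2)): x=4 y=8 heading=right
step 2 (face(W)): x=4 y=8 heading=left
step 3 (move(3)): x=1 y=8 heading=left
no other 3-command option fits: unique.

strafe(left, 2), face(W), move(3)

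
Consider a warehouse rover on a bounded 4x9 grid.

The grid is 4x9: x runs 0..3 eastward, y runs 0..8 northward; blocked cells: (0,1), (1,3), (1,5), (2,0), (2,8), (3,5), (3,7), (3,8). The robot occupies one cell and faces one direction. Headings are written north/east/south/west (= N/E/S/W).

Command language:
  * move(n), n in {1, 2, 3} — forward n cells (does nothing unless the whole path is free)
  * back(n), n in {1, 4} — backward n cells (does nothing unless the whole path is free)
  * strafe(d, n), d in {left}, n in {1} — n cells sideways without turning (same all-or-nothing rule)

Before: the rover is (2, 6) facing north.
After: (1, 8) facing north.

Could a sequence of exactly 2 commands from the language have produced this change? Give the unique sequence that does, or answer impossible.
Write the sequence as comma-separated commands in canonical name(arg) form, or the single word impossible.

strafe(left, 1), move(2)

key: still facing N at the end — nothing in the sequence rotates
initial: (2, 6) facing north
t=1 strafe(left, 1) ⇒ (1, 6) facing north
t=2 move(2) ⇒ (1, 8) facing north
uniquely the one of 36 2-step routes that fits.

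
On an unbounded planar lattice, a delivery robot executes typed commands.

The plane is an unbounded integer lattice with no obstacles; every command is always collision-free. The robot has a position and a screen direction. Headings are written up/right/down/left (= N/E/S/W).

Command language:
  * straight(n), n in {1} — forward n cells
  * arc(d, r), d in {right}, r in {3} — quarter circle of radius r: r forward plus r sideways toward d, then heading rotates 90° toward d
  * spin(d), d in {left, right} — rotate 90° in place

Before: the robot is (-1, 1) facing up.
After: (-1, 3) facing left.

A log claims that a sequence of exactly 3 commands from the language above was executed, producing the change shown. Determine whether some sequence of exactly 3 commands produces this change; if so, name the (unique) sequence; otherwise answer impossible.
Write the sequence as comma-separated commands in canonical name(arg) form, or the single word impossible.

straight(1), straight(1), spin(left)

key: order matters: swapping straight(1) and spin(left) lands elsewhere
from: (-1, 1) facing up
step 1 (straight(1)): (-1, 2) facing up
step 2 (straight(1)): (-1, 3) facing up
step 3 (spin(left)): (-1, 3) facing left
all 64 alternatives checked — unique.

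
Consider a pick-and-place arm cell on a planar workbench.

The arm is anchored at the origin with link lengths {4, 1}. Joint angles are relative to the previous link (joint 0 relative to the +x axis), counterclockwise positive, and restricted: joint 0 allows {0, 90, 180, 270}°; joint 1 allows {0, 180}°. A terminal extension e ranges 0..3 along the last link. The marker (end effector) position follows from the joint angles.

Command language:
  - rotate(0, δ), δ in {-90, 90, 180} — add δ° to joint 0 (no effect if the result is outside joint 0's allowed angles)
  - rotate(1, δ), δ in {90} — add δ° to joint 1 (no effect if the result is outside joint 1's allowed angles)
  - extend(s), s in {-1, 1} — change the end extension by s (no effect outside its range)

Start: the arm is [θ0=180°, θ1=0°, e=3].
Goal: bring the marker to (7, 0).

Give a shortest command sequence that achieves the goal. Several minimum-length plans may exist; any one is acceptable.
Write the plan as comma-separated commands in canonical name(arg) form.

extend(-1), rotate(0, 180)

from: [θ0=180°, θ1=0°, e=3]
[1] after extend(-1): [θ0=180°, θ1=0°, e=2]
[2] after rotate(0, 180): [θ0=0°, θ1=0°, e=2]
no 1-step plan works, so 2 is optimal.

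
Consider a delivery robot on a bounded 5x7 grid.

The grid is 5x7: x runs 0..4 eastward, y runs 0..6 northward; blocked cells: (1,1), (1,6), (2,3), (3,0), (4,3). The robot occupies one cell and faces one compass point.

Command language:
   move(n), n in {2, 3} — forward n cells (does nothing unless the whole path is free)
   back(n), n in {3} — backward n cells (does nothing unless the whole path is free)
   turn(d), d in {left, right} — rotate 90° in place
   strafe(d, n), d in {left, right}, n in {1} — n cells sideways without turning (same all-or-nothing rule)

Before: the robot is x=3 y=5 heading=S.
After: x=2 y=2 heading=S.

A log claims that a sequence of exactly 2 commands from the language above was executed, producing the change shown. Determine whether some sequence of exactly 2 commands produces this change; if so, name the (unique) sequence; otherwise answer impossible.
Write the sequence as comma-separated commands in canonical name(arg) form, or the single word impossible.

key: order matters: swapping move(3) and strafe(right, 1) lands elsewhere
start: x=3 y=5 heading=S
step 1 (move(3)): x=3 y=2 heading=S
step 2 (strafe(right, 1)): x=2 y=2 heading=S
no rival 2-sequence matches.

move(3), strafe(right, 1)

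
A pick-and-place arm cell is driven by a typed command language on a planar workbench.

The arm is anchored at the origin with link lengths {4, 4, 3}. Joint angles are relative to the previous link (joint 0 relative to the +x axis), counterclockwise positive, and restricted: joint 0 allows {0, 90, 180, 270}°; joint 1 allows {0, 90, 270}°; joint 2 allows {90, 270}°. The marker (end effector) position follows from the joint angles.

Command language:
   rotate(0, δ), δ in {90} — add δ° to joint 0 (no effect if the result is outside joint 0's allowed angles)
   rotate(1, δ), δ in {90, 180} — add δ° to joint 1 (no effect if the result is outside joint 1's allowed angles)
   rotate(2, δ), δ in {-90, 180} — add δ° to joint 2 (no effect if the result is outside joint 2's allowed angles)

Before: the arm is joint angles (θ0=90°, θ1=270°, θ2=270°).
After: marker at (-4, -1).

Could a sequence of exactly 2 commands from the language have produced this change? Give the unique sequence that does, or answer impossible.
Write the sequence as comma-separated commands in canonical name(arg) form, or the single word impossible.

from: joint angles (θ0=90°, θ1=270°, θ2=270°)
step 1 (rotate(0, 90)): joint angles (θ0=180°, θ1=270°, θ2=270°)
step 2 (rotate(0, 90)): joint angles (θ0=270°, θ1=270°, θ2=270°)
uniquely the one of 25 2-step routes that fits.

rotate(0, 90), rotate(0, 90)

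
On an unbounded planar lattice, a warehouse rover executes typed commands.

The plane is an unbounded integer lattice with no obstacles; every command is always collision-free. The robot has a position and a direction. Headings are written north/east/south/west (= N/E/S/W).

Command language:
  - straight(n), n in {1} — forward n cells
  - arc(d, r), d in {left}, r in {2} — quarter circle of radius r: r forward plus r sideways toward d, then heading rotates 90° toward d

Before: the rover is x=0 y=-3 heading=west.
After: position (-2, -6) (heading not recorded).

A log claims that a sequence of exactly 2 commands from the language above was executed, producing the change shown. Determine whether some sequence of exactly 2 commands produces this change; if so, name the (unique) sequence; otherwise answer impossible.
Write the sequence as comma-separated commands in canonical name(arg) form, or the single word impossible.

key: running straight(1) before arc(left, 2) would end elsewhere — order is forced
t0: x=0 y=-3 heading=west
step 1 (arc(left, 2)): x=-2 y=-5 heading=south
step 2 (straight(1)): x=-2 y=-6 heading=south
all 4 alternatives checked — unique.

arc(left, 2), straight(1)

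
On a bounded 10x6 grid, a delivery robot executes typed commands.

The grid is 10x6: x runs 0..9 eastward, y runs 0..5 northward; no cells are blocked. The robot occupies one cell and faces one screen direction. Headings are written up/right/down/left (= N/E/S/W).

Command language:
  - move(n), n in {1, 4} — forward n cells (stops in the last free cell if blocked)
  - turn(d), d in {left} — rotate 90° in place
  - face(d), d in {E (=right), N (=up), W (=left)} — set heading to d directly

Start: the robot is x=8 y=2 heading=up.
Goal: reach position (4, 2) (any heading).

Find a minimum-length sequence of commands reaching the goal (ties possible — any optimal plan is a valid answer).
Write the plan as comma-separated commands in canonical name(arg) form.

from: x=8 y=2 heading=up
[1] after face(W): x=8 y=2 heading=left
[2] after move(4): x=4 y=2 heading=left
no 1-step plan works, so 2 is optimal.

face(W), move(4)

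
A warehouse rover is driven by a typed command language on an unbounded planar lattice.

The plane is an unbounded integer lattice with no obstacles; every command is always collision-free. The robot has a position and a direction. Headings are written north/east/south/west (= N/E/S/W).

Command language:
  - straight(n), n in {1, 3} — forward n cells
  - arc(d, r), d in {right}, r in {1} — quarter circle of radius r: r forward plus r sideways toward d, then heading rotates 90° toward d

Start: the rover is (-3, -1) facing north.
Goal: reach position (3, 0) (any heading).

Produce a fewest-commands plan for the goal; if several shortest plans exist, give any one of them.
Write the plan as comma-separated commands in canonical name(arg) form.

arc(right, 1), straight(1), straight(1), straight(3)

from: (-3, -1) facing north
t=1 arc(right, 1) ⇒ (-2, 0) facing east
t=2 straight(1) ⇒ (-1, 0) facing east
t=3 straight(1) ⇒ (0, 0) facing east
t=4 straight(3) ⇒ (3, 0) facing east
minimal: 4 command(s), checked below 4.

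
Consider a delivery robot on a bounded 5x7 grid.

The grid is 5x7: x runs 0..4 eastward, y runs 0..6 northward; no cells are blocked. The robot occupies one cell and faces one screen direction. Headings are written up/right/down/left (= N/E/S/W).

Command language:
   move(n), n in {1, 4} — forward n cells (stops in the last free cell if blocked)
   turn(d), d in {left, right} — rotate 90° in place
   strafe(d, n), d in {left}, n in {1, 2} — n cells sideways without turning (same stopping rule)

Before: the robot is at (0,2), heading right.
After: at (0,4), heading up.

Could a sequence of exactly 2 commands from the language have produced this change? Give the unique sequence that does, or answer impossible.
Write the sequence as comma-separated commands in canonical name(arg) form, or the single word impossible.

strafe(left, 2), turn(left)

key: position moved to (0,4) AND the heading swung to N — translation plus rotation needed
t0: at (0,2), heading right
1. strafe(left, 2) → at (0,4), heading right
2. turn(left) → at (0,4), heading up
no rival 2-sequence matches.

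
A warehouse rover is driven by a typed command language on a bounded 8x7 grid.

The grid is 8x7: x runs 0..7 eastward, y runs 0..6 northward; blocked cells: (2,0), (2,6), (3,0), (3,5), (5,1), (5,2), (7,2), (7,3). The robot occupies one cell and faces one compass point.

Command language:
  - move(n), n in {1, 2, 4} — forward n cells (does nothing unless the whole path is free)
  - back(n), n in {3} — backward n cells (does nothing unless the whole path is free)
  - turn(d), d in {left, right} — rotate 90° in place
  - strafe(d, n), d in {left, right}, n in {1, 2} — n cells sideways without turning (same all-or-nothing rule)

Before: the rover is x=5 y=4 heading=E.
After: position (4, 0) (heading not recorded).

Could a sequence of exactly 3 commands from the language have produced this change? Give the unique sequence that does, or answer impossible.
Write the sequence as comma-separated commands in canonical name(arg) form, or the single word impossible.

turn(right), strafe(right, 1), move(4)

key: order matters: swapping turn(right) and move(4) lands elsewhere
from: x=5 y=4 heading=E
[1] after turn(right): x=5 y=4 heading=S
[2] after strafe(right, 1): x=4 y=4 heading=S
[3] after move(4): x=4 y=0 heading=S
no other 3-command option fits: unique.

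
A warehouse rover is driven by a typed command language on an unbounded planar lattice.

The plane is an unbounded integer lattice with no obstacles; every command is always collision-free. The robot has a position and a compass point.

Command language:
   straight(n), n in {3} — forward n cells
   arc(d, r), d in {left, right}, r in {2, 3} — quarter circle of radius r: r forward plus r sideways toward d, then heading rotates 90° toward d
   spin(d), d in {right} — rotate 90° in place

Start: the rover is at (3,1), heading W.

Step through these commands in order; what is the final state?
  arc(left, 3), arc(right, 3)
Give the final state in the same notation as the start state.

initial: at (3,1), heading W
1. arc(left, 3) → at (0,-2), heading S
2. arc(right, 3) → at (-3,-5), heading W

at (-3,-5), heading W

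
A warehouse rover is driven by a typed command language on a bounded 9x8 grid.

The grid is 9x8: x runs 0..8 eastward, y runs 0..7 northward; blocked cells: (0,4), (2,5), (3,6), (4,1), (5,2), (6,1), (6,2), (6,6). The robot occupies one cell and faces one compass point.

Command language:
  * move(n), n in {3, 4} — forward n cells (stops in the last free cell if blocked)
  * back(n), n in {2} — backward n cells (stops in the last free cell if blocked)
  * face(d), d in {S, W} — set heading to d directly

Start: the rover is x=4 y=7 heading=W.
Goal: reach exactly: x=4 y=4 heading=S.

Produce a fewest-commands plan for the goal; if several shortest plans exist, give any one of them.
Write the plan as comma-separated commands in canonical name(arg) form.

start: x=4 y=7 heading=W
step 1 (face(S)): x=4 y=7 heading=S
step 2 (move(3)): x=4 y=4 heading=S
no 1-step plan works, so 2 is optimal.

face(S), move(3)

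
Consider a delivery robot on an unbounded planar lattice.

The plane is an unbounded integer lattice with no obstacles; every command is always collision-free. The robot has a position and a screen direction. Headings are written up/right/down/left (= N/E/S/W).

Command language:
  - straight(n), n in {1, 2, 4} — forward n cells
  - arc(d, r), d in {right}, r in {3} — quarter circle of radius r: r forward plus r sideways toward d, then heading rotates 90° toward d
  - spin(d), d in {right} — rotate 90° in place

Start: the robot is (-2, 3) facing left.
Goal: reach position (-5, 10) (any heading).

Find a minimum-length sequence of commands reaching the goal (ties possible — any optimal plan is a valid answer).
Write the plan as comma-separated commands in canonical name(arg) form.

arc(right, 3), straight(4)

from: (-2, 3) facing left
t=1 arc(right, 3) ⇒ (-5, 6) facing up
t=2 straight(4) ⇒ (-5, 10) facing up
nothing shorter than 2 reaches the goal.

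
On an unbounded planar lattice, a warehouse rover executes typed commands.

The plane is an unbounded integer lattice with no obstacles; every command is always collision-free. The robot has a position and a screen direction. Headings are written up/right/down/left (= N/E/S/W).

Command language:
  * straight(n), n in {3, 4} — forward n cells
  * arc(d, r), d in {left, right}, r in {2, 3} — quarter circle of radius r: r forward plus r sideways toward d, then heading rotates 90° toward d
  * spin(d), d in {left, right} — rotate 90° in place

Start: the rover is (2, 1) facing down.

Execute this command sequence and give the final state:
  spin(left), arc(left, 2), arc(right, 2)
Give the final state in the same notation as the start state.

start: (2, 1) facing down
[1] after spin(left): (2, 1) facing right
[2] after arc(left, 2): (4, 3) facing up
[3] after arc(right, 2): (6, 5) facing right

(6, 5) facing right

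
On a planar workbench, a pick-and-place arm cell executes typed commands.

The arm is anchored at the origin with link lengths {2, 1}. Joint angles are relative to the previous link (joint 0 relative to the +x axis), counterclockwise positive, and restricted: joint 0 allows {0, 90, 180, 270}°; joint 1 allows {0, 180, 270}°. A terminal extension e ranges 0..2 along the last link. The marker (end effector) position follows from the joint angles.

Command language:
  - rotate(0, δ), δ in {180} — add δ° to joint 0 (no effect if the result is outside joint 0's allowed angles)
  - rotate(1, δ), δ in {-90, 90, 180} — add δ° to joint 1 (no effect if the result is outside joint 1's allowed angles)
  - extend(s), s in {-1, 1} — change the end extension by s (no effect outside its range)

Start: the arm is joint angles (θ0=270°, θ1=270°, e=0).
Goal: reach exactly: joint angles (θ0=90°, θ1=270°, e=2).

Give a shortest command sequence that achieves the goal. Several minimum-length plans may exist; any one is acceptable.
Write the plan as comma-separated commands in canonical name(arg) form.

start: joint angles (θ0=270°, θ1=270°, e=0)
1. extend(1) → joint angles (θ0=270°, θ1=270°, e=1)
2. extend(1) → joint angles (θ0=270°, θ1=270°, e=2)
3. rotate(0, 180) → joint angles (θ0=90°, θ1=270°, e=2)
shorter routes all fall short; 3 is best.

extend(1), extend(1), rotate(0, 180)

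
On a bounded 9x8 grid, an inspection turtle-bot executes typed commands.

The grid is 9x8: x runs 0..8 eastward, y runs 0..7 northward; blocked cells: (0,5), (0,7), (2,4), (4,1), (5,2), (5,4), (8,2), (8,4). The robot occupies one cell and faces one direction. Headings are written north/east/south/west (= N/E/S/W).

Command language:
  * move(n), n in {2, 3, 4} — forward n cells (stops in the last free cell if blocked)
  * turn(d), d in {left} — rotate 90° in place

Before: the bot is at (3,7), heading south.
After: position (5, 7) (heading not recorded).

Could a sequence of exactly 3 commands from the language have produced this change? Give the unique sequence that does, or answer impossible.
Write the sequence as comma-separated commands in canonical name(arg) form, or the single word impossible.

turn(left), move(2), turn(left)

start: at (3,7), heading south
t=1 turn(left) ⇒ at (3,7), heading east
t=2 move(2) ⇒ at (5,7), heading east
t=3 turn(left) ⇒ at (5,7), heading north
uniquely the one of 64 3-step routes that fits.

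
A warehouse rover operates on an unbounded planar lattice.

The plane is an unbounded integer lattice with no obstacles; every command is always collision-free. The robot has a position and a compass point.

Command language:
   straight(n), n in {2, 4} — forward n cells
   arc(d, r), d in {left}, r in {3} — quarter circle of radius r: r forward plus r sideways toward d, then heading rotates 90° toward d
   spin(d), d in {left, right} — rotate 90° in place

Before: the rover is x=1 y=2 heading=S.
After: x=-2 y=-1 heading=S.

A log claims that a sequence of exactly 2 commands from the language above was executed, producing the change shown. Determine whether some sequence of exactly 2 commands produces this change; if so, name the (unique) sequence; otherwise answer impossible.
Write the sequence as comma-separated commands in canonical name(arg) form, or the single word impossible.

spin(right), arc(left, 3)

key: still facing S at the end — net rotation zero over 2 steps
initial: x=1 y=2 heading=S
t=1 spin(right) ⇒ x=1 y=2 heading=W
t=2 arc(left, 3) ⇒ x=-2 y=-1 heading=S
no rival 2-sequence matches.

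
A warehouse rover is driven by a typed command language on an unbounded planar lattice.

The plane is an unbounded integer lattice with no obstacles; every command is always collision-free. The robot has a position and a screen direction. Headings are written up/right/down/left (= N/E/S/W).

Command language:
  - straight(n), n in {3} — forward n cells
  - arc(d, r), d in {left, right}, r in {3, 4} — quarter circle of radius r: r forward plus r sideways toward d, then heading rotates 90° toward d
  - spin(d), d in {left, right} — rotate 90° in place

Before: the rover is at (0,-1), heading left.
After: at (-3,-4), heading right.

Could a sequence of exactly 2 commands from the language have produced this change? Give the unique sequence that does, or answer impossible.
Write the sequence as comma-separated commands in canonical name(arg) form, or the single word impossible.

arc(left, 3), spin(left)

key: position moved to (-3,-4) AND the heading swung to E — translation plus rotation needed
begin: at (0,-1), heading left
[1] after arc(left, 3): at (-3,-4), heading down
[2] after spin(left): at (-3,-4), heading right
uniquely the one of 49 2-step routes that fits.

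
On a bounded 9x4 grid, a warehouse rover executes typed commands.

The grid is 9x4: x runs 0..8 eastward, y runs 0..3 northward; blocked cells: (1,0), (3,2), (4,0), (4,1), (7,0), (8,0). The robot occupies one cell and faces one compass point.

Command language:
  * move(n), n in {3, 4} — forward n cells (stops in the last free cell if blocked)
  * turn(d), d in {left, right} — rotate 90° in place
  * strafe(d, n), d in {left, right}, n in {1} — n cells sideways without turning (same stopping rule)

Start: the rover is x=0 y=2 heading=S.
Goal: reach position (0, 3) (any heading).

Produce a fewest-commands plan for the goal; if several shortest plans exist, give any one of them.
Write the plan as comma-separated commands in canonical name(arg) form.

t0: x=0 y=2 heading=S
1. turn(left) → x=0 y=2 heading=E
2. strafe(left, 1) → x=0 y=3 heading=E
minimal: 2 command(s), checked below 2.

turn(left), strafe(left, 1)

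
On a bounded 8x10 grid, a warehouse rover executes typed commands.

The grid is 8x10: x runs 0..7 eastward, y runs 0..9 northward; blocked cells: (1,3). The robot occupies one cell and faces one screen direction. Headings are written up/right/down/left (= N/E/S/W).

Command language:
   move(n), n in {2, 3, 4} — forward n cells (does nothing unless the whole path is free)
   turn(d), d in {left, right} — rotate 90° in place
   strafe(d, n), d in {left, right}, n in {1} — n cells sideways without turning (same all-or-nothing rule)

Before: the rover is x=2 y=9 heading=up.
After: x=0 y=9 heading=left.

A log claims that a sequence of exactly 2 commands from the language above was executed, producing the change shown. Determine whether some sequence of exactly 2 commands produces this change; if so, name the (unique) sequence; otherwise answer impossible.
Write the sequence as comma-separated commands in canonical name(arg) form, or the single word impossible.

key: order matters: swapping turn(left) and move(2) lands elsewhere
t0: x=2 y=9 heading=up
t=1 turn(left) ⇒ x=2 y=9 heading=left
t=2 move(2) ⇒ x=0 y=9 heading=left
all 49 alternatives checked — unique.

turn(left), move(2)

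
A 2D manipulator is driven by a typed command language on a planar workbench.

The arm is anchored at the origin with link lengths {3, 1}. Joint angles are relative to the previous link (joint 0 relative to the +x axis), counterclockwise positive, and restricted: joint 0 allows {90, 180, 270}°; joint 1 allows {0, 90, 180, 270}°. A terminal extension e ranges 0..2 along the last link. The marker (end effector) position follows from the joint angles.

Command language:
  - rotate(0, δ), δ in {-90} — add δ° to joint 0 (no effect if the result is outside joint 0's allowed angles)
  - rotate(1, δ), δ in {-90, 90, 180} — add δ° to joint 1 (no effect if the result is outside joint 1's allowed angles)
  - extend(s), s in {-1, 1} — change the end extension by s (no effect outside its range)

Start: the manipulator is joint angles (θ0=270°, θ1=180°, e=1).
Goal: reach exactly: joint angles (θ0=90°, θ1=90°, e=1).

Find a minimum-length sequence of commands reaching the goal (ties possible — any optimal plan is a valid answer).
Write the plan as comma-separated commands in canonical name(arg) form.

start: joint angles (θ0=270°, θ1=180°, e=1)
1. rotate(0, -90) → joint angles (θ0=180°, θ1=180°, e=1)
2. rotate(0, -90) → joint angles (θ0=90°, θ1=180°, e=1)
3. rotate(1, -90) → joint angles (θ0=90°, θ1=90°, e=1)
nothing shorter than 3 reaches the goal.

rotate(0, -90), rotate(0, -90), rotate(1, -90)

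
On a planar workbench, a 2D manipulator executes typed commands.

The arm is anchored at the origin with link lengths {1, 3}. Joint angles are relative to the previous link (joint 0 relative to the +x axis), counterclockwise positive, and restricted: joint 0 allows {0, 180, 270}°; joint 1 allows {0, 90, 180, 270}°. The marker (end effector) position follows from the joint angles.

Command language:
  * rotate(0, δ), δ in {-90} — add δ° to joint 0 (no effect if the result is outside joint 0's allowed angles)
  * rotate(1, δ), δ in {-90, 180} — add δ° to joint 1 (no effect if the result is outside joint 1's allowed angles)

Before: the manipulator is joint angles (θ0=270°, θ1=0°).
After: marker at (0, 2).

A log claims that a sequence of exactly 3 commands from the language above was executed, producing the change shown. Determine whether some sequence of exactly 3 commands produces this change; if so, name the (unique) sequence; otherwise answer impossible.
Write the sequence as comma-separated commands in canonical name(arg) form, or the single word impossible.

rotate(1, 180), rotate(1, 180), rotate(1, 180)

start: joint angles (θ0=270°, θ1=0°)
[1] after rotate(1, 180): joint angles (θ0=270°, θ1=180°)
[2] after rotate(1, 180): joint angles (θ0=270°, θ1=0°)
[3] after rotate(1, 180): joint angles (θ0=270°, θ1=180°)
no rival 3-sequence matches.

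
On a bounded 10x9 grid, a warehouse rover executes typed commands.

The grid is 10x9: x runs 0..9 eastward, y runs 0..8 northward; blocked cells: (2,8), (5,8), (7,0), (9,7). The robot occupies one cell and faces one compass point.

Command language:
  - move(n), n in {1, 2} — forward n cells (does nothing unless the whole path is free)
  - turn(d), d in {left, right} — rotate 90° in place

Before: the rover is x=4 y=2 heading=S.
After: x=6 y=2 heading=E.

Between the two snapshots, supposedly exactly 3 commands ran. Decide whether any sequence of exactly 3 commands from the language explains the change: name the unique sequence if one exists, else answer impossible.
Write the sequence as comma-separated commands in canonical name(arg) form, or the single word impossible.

key: position moved to (6,2) AND the heading swung to E — translation plus rotation needed
initial: x=4 y=2 heading=S
t=1 turn(left) ⇒ x=4 y=2 heading=E
t=2 move(1) ⇒ x=5 y=2 heading=E
t=3 move(1) ⇒ x=6 y=2 heading=E
no other 3-command option fits: unique.

turn(left), move(1), move(1)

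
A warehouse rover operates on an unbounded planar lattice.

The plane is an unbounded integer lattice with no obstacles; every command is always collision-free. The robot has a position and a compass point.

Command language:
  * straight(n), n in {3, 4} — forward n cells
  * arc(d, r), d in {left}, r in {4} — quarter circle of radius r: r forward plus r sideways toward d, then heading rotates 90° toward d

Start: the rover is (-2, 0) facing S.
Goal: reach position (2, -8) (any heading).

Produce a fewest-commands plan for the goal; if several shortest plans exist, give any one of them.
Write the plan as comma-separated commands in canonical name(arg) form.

straight(4), arc(left, 4)

t0: (-2, 0) facing S
[1] after straight(4): (-2, -4) facing S
[2] after arc(left, 4): (2, -8) facing E
no 1-step plan works, so 2 is optimal.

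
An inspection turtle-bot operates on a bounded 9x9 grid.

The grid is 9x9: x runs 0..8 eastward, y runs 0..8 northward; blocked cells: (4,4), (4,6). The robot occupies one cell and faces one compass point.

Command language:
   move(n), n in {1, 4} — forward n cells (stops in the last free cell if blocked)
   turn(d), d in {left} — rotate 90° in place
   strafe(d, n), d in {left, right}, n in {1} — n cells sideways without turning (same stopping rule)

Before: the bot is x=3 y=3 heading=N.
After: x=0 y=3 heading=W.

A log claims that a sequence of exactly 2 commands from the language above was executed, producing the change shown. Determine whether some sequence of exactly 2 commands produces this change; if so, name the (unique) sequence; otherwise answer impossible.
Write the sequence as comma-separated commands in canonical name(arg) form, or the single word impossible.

turn(left), move(4)

key: running move(4) before turn(left) would end elsewhere — order is forced
start: x=3 y=3 heading=N
1. turn(left) → x=3 y=3 heading=W
2. move(4) → x=0 y=3 heading=W
no rival 2-sequence matches.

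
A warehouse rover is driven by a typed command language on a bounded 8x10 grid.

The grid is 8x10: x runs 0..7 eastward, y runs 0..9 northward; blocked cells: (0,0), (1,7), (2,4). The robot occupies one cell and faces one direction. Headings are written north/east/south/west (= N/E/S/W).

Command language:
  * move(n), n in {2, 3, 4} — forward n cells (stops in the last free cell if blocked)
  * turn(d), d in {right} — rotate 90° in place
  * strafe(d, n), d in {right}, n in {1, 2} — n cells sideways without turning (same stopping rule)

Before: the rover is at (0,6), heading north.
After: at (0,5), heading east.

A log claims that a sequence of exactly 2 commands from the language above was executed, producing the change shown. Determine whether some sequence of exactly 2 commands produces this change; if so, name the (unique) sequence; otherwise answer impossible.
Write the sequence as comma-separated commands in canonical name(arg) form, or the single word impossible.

turn(right), strafe(right, 1)

key: order matters: swapping turn(right) and strafe(right, 1) lands elsewhere
from: at (0,6), heading north
[1] after turn(right): at (0,6), heading east
[2] after strafe(right, 1): at (0,5), heading east
uniquely the one of 36 2-step routes that fits.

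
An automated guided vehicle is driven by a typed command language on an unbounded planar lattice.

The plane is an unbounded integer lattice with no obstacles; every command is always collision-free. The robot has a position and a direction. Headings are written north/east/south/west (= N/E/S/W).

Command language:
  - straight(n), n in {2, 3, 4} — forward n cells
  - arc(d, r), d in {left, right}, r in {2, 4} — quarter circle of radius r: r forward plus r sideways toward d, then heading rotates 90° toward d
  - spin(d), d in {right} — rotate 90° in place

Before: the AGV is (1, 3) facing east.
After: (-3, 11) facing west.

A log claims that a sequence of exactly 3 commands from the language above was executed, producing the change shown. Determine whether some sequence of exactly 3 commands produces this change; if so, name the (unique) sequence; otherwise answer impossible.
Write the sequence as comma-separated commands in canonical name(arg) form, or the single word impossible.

key: cell and facing (now W) both changed — the 3 commands mix motion and turning
initial: (1, 3) facing east
step 1 (arc(left, 4)): (5, 7) facing north
step 2 (arc(left, 4)): (1, 11) facing west
step 3 (straight(4)): (-3, 11) facing west
all 512 alternatives checked — unique.

arc(left, 4), arc(left, 4), straight(4)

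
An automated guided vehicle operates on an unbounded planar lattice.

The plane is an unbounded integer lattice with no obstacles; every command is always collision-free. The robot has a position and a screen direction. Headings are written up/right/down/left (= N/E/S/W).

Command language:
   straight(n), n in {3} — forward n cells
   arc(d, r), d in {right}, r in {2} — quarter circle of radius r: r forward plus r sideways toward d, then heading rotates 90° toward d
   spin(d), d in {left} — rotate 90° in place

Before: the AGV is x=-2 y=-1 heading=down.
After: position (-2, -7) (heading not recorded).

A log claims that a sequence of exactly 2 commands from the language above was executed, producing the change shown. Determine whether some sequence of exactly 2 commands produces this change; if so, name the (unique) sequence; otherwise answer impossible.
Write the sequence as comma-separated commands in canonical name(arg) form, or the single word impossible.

t0: x=-2 y=-1 heading=down
[1] after straight(3): x=-2 y=-4 heading=down
[2] after straight(3): x=-2 y=-7 heading=down
no other 2-command option fits: unique.

straight(3), straight(3)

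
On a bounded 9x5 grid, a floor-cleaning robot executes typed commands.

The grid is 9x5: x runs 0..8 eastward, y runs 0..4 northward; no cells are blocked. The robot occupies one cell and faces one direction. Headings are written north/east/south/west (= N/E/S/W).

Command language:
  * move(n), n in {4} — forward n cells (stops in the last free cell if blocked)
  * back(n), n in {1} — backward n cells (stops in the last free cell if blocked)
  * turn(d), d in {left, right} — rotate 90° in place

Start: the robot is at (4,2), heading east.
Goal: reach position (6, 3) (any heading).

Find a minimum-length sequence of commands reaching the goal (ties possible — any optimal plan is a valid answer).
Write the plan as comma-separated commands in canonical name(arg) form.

initial: at (4,2), heading east
t=1 move(4) ⇒ at (8,2), heading east
t=2 back(1) ⇒ at (7,2), heading east
t=3 back(1) ⇒ at (6,2), heading east
t=4 turn(right) ⇒ at (6,2), heading south
t=5 back(1) ⇒ at (6,3), heading south
minimal: 5 command(s), checked below 5.

move(4), back(1), back(1), turn(right), back(1)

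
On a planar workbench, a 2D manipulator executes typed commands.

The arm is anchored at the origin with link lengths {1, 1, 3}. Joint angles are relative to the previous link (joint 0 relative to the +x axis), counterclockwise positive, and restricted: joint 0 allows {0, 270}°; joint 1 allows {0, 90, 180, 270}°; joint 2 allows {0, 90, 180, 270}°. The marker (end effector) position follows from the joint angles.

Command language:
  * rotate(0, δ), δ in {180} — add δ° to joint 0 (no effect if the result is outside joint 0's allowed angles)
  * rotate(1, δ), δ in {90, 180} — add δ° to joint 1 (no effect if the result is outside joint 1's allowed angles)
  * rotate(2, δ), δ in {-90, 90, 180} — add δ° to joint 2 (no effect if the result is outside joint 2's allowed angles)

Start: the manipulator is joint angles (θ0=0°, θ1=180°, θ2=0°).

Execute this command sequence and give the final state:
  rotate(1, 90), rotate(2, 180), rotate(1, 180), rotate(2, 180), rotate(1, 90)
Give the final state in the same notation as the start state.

initial: joint angles (θ0=0°, θ1=180°, θ2=0°)
[1] after rotate(1, 90): joint angles (θ0=0°, θ1=270°, θ2=0°)
[2] after rotate(2, 180): joint angles (θ0=0°, θ1=270°, θ2=180°)
[3] after rotate(1, 180): joint angles (θ0=0°, θ1=90°, θ2=180°)
[4] after rotate(2, 180): joint angles (θ0=0°, θ1=90°, θ2=0°)
[5] after rotate(1, 90): joint angles (θ0=0°, θ1=180°, θ2=0°)

joint angles (θ0=0°, θ1=180°, θ2=0°)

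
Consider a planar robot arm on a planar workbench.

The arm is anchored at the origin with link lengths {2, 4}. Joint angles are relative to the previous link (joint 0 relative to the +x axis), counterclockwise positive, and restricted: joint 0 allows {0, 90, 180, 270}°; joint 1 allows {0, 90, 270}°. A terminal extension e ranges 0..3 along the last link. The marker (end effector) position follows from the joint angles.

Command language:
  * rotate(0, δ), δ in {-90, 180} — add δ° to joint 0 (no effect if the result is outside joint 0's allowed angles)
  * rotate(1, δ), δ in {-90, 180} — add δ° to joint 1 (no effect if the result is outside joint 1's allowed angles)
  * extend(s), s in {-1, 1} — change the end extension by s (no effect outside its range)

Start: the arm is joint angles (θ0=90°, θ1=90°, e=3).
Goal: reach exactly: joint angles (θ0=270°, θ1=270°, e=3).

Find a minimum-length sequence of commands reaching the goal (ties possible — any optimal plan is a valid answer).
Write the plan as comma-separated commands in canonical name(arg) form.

rotate(0, 180), rotate(1, 180)

from: joint angles (θ0=90°, θ1=90°, e=3)
step 1 (rotate(0, 180)): joint angles (θ0=270°, θ1=90°, e=3)
step 2 (rotate(1, 180)): joint angles (θ0=270°, θ1=270°, e=3)
no 1-step plan works, so 2 is optimal.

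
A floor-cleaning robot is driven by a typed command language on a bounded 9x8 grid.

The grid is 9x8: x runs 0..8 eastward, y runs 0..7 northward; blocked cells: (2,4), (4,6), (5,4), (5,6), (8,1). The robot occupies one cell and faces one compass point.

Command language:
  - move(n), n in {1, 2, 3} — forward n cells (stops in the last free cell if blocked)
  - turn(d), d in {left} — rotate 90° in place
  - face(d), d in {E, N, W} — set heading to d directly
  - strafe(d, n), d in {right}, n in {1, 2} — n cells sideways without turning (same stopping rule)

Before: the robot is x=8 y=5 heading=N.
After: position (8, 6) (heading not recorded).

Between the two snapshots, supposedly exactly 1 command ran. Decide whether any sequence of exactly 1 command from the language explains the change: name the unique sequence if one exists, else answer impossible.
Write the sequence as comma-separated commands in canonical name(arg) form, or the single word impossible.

move(1)

from: x=8 y=5 heading=N
t=1 move(1) ⇒ x=8 y=6 heading=N
no other 1-command option fits: unique.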